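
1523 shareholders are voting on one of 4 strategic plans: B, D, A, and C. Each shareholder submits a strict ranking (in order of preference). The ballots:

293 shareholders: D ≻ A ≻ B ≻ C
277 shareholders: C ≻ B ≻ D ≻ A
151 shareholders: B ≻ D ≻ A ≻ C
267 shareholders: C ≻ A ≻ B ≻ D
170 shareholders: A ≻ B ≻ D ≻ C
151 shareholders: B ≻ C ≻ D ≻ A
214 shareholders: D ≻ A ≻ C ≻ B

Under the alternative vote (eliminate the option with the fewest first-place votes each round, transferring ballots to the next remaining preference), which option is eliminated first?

A

Round 1: B 302, D 507, A 170, C 544. Eliminate A.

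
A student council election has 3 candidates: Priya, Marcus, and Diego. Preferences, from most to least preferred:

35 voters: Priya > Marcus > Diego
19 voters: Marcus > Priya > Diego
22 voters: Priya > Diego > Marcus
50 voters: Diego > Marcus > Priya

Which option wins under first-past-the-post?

Priya

First-place votes: Priya 57, Marcus 19, Diego 50.
Priya has the most first-place votes.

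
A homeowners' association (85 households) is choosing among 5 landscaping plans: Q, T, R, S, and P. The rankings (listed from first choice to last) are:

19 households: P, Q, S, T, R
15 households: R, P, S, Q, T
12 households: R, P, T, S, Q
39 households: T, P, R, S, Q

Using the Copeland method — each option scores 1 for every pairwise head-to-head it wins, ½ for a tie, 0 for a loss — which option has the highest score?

P

Q: loses to T, R, S, and P → score 0.
T: beats Q, R, and S; loses to P → score 3.
R: beats Q and S; loses to T and P → score 2.
S: beats Q; loses to T, R, and P → score 1.
P: beats Q, T, R, and S → score 4.
P has the best pairwise record.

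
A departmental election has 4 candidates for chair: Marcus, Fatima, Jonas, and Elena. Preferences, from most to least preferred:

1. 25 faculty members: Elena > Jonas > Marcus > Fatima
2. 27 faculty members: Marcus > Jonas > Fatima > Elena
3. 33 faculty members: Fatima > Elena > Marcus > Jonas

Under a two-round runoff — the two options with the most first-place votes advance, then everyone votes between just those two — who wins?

Round 1 first-place votes: Marcus 27, Fatima 33, Jonas 0, Elena 25.
Fatima and Marcus advance.
Runoff: Fatima is preferred to Marcus by 33 voters; Marcus by 52.
Marcus wins the runoff.

Marcus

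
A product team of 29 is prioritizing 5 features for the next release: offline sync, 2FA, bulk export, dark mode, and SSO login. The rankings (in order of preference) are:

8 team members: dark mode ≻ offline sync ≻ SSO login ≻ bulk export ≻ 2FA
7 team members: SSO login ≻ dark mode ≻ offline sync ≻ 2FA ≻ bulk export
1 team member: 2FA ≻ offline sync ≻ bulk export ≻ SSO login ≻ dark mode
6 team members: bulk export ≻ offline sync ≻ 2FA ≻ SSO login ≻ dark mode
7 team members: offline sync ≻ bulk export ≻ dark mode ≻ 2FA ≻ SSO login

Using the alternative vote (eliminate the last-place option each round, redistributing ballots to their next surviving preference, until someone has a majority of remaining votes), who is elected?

Round 1: offline sync 7, 2FA 1, bulk export 6, dark mode 8, SSO login 7. Eliminate 2FA.
Round 2: offline sync 8, bulk export 6, dark mode 8, SSO login 7. Eliminate bulk export.
Round 3: offline sync 14, dark mode 8, SSO login 7. Eliminate SSO login.
Round 4: offline sync 14, dark mode 15. Dark mode has a majority.

dark mode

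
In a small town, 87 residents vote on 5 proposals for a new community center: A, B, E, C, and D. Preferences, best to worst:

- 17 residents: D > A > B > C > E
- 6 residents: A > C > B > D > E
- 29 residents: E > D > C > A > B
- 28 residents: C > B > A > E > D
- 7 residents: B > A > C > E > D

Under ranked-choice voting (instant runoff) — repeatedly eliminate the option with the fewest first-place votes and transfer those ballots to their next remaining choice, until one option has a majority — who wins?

Round 1: A 6, B 7, E 29, C 28, D 17. Eliminate A.
Round 2: B 7, E 29, C 34, D 17. Eliminate B.
Round 3: E 29, C 41, D 17. Eliminate D.
Round 4: E 29, C 58. C has a majority.

C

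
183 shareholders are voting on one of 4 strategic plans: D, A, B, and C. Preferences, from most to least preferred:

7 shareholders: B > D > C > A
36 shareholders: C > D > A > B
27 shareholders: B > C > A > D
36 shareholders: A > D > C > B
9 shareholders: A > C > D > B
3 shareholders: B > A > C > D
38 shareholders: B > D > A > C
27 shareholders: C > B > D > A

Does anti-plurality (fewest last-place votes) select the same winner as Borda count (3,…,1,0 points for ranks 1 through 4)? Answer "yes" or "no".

Anti-plurality — last-place votes: D 30, A 34, B 81, C 38. Winner: D.
Borda — scores: D 270, A 242, B 279, C 307. Winner: C.
The two methods disagree.

no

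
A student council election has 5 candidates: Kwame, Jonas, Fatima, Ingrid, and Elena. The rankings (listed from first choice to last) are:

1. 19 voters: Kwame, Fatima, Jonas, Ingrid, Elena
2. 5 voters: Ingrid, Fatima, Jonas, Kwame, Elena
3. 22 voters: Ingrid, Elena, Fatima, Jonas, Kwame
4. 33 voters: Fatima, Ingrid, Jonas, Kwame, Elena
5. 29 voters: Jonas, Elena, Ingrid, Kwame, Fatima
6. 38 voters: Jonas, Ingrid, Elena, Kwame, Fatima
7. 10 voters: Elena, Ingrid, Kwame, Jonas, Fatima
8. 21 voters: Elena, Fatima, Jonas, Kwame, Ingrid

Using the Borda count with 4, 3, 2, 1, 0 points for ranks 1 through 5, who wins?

Jonas

Kwame: 19·4 + 5·1 + 22·0 + 33·1 + 29·1 + 38·1 + 10·2 + 21·1 = 222
Jonas: 19·2 + 5·2 + 22·1 + 33·2 + 29·4 + 38·4 + 10·1 + 21·2 = 456
Fatima: 19·3 + 5·3 + 22·2 + 33·4 + 29·0 + 38·0 + 10·0 + 21·3 = 311
Ingrid: 19·1 + 5·4 + 22·4 + 33·3 + 29·2 + 38·3 + 10·3 + 21·0 = 428
Elena: 19·0 + 5·0 + 22·3 + 33·0 + 29·3 + 38·2 + 10·4 + 21·4 = 353
Jonas has the highest Borda score (456).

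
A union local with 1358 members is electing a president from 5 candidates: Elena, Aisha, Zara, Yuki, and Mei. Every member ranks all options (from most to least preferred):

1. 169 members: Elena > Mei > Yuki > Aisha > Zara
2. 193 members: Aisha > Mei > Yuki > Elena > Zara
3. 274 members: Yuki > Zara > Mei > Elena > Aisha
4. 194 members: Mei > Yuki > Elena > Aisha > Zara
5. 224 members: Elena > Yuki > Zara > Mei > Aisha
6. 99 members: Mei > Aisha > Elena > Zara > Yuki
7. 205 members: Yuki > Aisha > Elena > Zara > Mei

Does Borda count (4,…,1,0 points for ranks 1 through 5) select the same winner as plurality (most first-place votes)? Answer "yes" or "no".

Borda — scores: Elena 3035, Aisha 2047, Zara 1574, Yuki 3894, Mei 3030. Winner: Yuki.
Plurality — first-place votes: Elena 393, Aisha 193, Zara 0, Yuki 479, Mei 293. Winner: Yuki.
The two methods agree.

yes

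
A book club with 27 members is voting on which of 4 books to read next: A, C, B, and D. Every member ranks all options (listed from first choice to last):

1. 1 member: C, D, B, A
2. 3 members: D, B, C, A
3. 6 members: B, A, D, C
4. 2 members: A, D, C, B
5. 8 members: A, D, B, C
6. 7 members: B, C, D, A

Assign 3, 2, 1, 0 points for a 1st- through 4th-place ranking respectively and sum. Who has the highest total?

B

A: 1·0 + 3·0 + 6·2 + 2·3 + 8·3 + 7·0 = 42
C: 1·3 + 3·1 + 6·0 + 2·1 + 8·0 + 7·2 = 22
B: 1·1 + 3·2 + 6·3 + 2·0 + 8·1 + 7·3 = 54
D: 1·2 + 3·3 + 6·1 + 2·2 + 8·2 + 7·1 = 44
B has the highest Borda score (54).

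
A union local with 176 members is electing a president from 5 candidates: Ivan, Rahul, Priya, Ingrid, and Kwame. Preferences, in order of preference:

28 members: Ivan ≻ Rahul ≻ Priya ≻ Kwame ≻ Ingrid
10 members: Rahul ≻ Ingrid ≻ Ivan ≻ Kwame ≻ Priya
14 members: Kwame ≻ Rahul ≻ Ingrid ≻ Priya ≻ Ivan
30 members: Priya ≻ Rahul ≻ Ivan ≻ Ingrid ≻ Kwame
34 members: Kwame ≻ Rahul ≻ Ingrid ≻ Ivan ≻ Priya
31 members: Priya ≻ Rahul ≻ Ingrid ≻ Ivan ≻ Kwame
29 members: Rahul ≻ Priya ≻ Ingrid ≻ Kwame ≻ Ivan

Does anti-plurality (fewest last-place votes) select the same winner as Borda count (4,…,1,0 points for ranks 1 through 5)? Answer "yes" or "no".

yes

Anti-plurality — last-place votes: Ivan 43, Rahul 0, Priya 44, Ingrid 28, Kwame 61. Winner: Rahul.
Borda — scores: Ivan 257, Rahul 567, Priya 401, Ingrid 276, Kwame 259. Winner: Rahul.
The two methods agree.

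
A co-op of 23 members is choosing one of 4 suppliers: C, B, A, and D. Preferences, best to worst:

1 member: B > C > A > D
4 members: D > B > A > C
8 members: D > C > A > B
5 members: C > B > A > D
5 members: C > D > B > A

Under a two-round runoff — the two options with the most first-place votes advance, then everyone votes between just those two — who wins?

Round 1 first-place votes: C 10, B 1, A 0, D 12.
D and C advance.
Runoff: D is preferred to C by 12 voters; C by 11.
D wins the runoff.

D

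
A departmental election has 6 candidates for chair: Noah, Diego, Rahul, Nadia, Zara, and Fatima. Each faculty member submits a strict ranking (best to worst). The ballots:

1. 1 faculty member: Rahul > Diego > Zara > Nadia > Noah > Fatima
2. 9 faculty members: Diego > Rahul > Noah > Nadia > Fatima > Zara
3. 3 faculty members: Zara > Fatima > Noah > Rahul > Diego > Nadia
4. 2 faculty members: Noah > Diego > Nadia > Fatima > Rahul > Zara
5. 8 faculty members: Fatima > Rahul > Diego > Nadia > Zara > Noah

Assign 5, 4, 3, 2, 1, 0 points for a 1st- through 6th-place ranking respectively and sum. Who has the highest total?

Diego

Noah: 1·1 + 9·3 + 3·3 + 2·5 + 8·0 = 47
Diego: 1·4 + 9·5 + 3·1 + 2·4 + 8·3 = 84
Rahul: 1·5 + 9·4 + 3·2 + 2·1 + 8·4 = 81
Nadia: 1·2 + 9·2 + 3·0 + 2·3 + 8·2 = 42
Zara: 1·3 + 9·0 + 3·5 + 2·0 + 8·1 = 26
Fatima: 1·0 + 9·1 + 3·4 + 2·2 + 8·5 = 65
Diego has the highest Borda score (84).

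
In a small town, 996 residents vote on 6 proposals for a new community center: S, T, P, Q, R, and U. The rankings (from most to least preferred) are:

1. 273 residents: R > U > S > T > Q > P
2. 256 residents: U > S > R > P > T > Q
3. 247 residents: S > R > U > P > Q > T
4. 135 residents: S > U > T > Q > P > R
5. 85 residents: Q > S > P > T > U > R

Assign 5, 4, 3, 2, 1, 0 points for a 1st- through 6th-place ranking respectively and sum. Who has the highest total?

S: 273·3 + 256·4 + 247·5 + 135·5 + 85·4 = 4093
T: 273·2 + 256·1 + 247·0 + 135·3 + 85·2 = 1377
P: 273·0 + 256·2 + 247·2 + 135·1 + 85·3 = 1396
Q: 273·1 + 256·0 + 247·1 + 135·2 + 85·5 = 1215
R: 273·5 + 256·3 + 247·4 + 135·0 + 85·0 = 3121
U: 273·4 + 256·5 + 247·3 + 135·4 + 85·1 = 3738
S has the highest Borda score (4093).

S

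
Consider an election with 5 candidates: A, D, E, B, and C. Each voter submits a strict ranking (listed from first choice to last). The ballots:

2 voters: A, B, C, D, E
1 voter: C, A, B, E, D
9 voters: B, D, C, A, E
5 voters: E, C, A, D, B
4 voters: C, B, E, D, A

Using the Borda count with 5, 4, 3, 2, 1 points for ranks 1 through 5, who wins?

A: 2·5 + 1·4 + 9·2 + 5·3 + 4·1 = 51
D: 2·2 + 1·1 + 9·4 + 5·2 + 4·2 = 59
E: 2·1 + 1·2 + 9·1 + 5·5 + 4·3 = 50
B: 2·4 + 1·3 + 9·5 + 5·1 + 4·4 = 77
C: 2·3 + 1·5 + 9·3 + 5·4 + 4·5 = 78
C has the highest Borda score (78).

C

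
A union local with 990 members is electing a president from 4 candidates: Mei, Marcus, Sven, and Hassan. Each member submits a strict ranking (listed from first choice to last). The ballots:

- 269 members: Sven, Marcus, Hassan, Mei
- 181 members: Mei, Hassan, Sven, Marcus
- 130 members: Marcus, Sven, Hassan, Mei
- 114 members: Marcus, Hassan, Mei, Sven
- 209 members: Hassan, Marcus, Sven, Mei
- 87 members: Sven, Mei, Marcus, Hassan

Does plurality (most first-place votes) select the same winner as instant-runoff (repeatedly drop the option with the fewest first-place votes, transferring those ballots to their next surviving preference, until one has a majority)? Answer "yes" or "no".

Plurality — first-place votes: Mei 181, Marcus 244, Sven 356, Hassan 209. Winner: Sven.
Instant-runoff — R1 Mei 181, Marcus 244, Sven 356, Hassan 209 (Mei out); R2 Marcus 244, Sven 356, Hassan 390 (Marcus out); R3 Sven 486, Hassan 504 (Hassan winner). Winner: Hassan.
The two methods disagree.

no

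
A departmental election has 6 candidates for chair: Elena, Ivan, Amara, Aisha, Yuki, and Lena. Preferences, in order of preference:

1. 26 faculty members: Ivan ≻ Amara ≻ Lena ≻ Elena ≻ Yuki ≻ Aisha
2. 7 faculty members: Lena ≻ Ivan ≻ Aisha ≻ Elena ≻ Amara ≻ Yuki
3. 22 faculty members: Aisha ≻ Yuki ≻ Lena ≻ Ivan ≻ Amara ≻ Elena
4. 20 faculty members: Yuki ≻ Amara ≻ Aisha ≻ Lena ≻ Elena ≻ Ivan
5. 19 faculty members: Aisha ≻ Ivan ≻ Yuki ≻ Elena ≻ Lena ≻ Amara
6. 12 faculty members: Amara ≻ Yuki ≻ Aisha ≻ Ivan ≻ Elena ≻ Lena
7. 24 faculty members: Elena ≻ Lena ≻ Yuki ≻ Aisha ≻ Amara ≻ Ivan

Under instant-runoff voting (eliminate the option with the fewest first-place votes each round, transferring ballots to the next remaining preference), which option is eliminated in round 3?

Elena

Round 1: Elena 24, Ivan 26, Amara 12, Aisha 41, Yuki 20, Lena 7. Eliminate Lena.
Round 2: Elena 24, Ivan 33, Amara 12, Aisha 41, Yuki 20. Eliminate Amara.
Round 3: Elena 24, Ivan 33, Aisha 41, Yuki 32. Eliminate Elena.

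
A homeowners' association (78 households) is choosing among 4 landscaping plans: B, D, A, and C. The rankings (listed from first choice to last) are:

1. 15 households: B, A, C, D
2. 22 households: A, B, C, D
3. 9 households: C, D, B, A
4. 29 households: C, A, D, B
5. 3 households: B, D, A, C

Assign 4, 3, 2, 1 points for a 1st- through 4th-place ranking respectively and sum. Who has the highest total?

B: 15·4 + 22·3 + 9·2 + 29·1 + 3·4 = 185
D: 15·1 + 22·1 + 9·3 + 29·2 + 3·3 = 131
A: 15·3 + 22·4 + 9·1 + 29·3 + 3·2 = 235
C: 15·2 + 22·2 + 9·4 + 29·4 + 3·1 = 229
A has the highest Borda score (235).

A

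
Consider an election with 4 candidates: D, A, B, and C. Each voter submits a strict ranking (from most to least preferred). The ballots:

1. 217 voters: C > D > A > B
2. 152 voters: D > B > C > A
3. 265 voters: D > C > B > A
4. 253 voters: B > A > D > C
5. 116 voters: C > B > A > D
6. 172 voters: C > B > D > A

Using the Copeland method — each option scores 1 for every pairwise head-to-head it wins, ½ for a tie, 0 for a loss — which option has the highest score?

D: beats A, B, and C → score 3.
A: loses to D, B, and C → score 0.
B: beats A; loses to D and C → score 1.
C: beats A and B; loses to D → score 2.
D has the best pairwise record.

D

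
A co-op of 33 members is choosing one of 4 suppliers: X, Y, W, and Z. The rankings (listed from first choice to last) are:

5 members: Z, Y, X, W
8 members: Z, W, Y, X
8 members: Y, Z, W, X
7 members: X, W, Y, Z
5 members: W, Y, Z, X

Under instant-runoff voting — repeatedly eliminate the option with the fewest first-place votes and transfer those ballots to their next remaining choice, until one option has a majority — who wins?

Round 1: X 7, Y 8, W 5, Z 13. Eliminate W.
Round 2: X 7, Y 13, Z 13. Eliminate X.
Round 3: Y 20, Z 13. Y has a majority.

Y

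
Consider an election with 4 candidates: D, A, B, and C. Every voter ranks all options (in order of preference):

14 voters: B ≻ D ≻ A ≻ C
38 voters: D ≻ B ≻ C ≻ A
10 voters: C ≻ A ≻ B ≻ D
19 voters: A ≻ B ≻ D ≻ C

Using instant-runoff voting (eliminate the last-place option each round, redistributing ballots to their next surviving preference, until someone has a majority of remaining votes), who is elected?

Round 1: D 38, A 19, B 14, C 10. Eliminate C.
Round 2: D 38, A 29, B 14. Eliminate B.
Round 3: D 52, A 29. D has a majority.

D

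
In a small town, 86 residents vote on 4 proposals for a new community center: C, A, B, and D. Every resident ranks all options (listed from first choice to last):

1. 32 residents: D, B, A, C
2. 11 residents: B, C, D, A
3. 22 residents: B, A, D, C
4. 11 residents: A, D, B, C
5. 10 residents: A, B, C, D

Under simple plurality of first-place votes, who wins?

B

First-place votes: C 0, A 21, B 33, D 32.
B has the most first-place votes.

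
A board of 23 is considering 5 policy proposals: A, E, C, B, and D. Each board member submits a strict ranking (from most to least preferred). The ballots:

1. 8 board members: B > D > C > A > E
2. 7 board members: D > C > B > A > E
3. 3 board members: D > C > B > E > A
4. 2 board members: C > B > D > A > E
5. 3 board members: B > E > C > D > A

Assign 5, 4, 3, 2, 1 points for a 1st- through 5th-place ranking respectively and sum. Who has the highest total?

D

A: 8·2 + 7·2 + 3·1 + 2·2 + 3·1 = 40
E: 8·1 + 7·1 + 3·2 + 2·1 + 3·4 = 35
C: 8·3 + 7·4 + 3·4 + 2·5 + 3·3 = 83
B: 8·5 + 7·3 + 3·3 + 2·4 + 3·5 = 93
D: 8·4 + 7·5 + 3·5 + 2·3 + 3·2 = 94
D has the highest Borda score (94).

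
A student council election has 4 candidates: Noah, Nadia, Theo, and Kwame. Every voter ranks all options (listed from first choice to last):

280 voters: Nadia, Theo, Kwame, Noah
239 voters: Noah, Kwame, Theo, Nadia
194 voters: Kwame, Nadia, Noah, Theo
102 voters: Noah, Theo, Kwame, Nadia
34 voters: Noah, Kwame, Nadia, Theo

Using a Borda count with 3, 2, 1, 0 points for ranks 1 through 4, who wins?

Noah: 280·0 + 239·3 + 194·1 + 102·3 + 34·3 = 1319
Nadia: 280·3 + 239·0 + 194·2 + 102·0 + 34·1 = 1262
Theo: 280·2 + 239·1 + 194·0 + 102·2 + 34·0 = 1003
Kwame: 280·1 + 239·2 + 194·3 + 102·1 + 34·2 = 1510
Kwame has the highest Borda score (1510).

Kwame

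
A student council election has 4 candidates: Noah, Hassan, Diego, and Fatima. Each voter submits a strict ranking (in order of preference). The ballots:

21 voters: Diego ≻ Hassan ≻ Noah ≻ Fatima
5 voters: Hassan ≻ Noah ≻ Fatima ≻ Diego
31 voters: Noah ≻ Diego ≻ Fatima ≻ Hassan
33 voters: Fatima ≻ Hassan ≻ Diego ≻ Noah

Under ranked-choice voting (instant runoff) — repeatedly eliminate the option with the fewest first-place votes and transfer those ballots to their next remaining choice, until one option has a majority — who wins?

Noah

Round 1: Noah 31, Hassan 5, Diego 21, Fatima 33. Eliminate Hassan.
Round 2: Noah 36, Diego 21, Fatima 33. Eliminate Diego.
Round 3: Noah 57, Fatima 33. Noah has a majority.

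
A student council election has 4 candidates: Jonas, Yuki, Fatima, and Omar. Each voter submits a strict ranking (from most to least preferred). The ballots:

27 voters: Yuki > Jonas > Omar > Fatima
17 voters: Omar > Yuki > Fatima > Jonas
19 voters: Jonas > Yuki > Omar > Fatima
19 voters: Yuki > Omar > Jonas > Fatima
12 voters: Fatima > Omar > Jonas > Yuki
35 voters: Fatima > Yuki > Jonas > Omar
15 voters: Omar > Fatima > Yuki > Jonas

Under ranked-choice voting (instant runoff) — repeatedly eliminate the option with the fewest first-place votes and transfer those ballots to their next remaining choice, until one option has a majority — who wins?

Yuki

Round 1: Jonas 19, Yuki 46, Fatima 47, Omar 32. Eliminate Jonas.
Round 2: Yuki 65, Fatima 47, Omar 32. Eliminate Omar.
Round 3: Yuki 82, Fatima 62. Yuki has a majority.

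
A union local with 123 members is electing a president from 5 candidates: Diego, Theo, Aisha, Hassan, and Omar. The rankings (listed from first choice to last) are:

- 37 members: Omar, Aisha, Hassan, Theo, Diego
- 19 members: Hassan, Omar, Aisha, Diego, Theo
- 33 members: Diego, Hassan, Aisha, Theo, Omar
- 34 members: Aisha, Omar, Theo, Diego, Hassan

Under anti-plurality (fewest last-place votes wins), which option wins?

Aisha

Last-place votes: Diego 37, Theo 19, Aisha 0, Hassan 34, Omar 33.
Aisha is ranked last by the fewest voters, so Aisha wins.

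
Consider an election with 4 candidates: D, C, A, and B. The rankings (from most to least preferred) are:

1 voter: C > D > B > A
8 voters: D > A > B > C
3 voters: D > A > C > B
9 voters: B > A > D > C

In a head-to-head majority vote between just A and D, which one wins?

D

Voters preferring A to D: 9; preferring D to A: 12.
D wins the head-to-head.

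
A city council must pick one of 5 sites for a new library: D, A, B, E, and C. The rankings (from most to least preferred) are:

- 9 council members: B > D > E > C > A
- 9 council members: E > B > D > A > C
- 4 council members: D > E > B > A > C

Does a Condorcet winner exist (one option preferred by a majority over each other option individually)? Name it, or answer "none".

none

Checking pairwise contests:
B beats D 18–4.
D beats A 22–0.
E beats B 13–9.
D beats E 13–9.
D beats C 22–0.
Every option loses at least one head-to-head, so there is no Condorcet winner.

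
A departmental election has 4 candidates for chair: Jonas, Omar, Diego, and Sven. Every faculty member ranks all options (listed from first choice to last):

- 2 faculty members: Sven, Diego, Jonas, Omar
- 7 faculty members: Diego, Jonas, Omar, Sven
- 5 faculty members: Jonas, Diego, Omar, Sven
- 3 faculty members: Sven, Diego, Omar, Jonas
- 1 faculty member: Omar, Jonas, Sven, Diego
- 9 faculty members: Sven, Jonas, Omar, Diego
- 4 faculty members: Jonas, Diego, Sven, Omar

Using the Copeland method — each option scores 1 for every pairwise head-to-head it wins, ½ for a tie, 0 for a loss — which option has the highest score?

Jonas: beats Omar, Diego, and Sven → score 3.
Omar: loses to Jonas, Diego, and Sven → score 0.
Diego: beats Omar and Sven; loses to Jonas → score 2.
Sven: beats Omar; loses to Jonas and Diego → score 1.
Jonas has the best pairwise record.

Jonas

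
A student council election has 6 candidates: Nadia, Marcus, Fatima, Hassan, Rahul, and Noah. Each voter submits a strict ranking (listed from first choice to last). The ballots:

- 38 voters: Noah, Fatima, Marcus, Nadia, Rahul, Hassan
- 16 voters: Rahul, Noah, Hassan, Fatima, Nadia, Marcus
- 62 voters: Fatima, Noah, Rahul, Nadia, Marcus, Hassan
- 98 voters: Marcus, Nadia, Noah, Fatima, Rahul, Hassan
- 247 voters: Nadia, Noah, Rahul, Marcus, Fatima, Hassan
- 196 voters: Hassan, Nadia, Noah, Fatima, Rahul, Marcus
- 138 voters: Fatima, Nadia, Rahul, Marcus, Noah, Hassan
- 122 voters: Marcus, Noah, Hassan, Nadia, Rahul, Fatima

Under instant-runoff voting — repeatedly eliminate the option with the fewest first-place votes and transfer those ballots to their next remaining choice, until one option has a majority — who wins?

Round 1: Nadia 247, Marcus 220, Fatima 200, Hassan 196, Rahul 16, Noah 38. Eliminate Rahul.
Round 2: Nadia 247, Marcus 220, Fatima 200, Hassan 196, Noah 54. Eliminate Noah.
Round 3: Nadia 247, Marcus 220, Fatima 238, Hassan 212. Eliminate Hassan.
Round 4: Nadia 443, Marcus 220, Fatima 254. Eliminate Marcus.
Round 5: Nadia 663, Fatima 254. Nadia has a majority.

Nadia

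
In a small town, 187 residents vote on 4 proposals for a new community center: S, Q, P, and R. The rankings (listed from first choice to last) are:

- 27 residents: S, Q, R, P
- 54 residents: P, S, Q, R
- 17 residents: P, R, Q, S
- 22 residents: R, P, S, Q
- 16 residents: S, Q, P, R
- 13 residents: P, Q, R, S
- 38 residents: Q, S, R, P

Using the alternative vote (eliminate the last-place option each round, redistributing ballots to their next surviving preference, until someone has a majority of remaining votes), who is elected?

P

Round 1: S 43, Q 38, P 84, R 22. Eliminate R.
Round 2: S 43, Q 38, P 106. P has a majority.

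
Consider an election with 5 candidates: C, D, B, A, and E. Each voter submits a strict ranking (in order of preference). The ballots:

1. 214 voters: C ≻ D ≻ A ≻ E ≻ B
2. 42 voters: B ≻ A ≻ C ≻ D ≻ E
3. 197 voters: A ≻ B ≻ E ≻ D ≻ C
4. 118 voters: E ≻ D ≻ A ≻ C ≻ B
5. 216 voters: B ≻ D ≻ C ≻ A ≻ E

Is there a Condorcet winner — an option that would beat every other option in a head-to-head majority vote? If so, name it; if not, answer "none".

none

Checking pairwise contests:
D beats C 531–256.
B beats D 455–332.
A beats B 529–258.
C beats A 430–357.
C beats E 472–315.
Every option loses at least one head-to-head, so there is no Condorcet winner.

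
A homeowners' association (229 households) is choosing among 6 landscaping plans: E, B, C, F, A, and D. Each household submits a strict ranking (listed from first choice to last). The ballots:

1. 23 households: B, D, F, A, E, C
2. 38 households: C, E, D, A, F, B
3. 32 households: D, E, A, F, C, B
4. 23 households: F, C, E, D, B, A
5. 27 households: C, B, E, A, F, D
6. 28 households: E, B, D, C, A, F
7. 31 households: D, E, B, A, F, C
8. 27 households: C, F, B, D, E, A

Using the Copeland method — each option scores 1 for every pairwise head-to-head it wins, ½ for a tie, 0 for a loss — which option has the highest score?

C

E: beats B, F, A, and D; loses to C → score 4.
B: beats A; loses to E, C, F, and D → score 1.
C: beats E, B, F, A, and D → score 5.
F: beats B; loses to E, C, A, and D → score 1.
A: beats F; loses to E, B, C, and D → score 1.
D: beats B, F, and A; loses to E and C → score 3.
C has the best pairwise record.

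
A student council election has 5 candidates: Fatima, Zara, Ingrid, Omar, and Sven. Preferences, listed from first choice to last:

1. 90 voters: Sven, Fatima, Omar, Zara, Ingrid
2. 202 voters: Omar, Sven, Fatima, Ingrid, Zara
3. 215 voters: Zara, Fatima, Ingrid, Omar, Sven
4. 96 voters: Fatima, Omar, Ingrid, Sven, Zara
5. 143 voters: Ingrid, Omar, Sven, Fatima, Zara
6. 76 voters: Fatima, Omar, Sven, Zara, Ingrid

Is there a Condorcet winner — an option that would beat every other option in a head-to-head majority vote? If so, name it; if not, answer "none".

none

Checking pairwise contests:
Sven beats Fatima 435–387.
Fatima beats Zara 607–215.
Fatima beats Ingrid 679–143.
Fatima beats Omar 477–345.
Ingrid beats Sven 454–368.
Every option loses at least one head-to-head, so there is no Condorcet winner.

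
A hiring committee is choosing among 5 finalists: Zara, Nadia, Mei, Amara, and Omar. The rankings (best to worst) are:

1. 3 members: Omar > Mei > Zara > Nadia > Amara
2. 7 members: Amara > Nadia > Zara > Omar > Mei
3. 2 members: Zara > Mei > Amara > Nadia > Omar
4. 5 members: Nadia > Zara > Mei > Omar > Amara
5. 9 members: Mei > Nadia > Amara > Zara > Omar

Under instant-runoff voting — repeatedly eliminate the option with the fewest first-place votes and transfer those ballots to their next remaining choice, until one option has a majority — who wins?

Mei

Round 1: Zara 2, Nadia 5, Mei 9, Amara 7, Omar 3. Eliminate Zara.
Round 2: Nadia 5, Mei 11, Amara 7, Omar 3. Eliminate Omar.
Round 3: Nadia 5, Mei 14, Amara 7. Mei has a majority.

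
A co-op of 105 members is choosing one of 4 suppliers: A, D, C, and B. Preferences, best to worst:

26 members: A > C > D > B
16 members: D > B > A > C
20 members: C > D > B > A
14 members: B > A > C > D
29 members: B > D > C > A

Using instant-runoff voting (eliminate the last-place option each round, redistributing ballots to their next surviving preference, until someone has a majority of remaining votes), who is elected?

B

Round 1: A 26, D 16, C 20, B 43. Eliminate D.
Round 2: A 26, C 20, B 59. B has a majority.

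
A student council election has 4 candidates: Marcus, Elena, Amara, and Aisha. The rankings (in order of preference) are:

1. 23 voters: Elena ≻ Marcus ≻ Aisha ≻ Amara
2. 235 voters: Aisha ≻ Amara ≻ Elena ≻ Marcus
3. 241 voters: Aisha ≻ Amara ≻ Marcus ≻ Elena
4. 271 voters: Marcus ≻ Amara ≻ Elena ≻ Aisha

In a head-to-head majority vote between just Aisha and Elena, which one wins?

Voters preferring Aisha to Elena: 476; preferring Elena to Aisha: 294.
Aisha wins the head-to-head.

Aisha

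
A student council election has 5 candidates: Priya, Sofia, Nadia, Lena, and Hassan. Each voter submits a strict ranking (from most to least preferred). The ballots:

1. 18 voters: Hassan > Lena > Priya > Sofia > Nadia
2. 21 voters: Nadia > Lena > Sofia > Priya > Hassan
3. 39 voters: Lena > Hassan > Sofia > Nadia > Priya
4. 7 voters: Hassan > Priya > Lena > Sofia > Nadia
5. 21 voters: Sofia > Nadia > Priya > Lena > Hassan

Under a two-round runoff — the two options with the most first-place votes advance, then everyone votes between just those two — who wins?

Lena

Round 1 first-place votes: Priya 0, Sofia 21, Nadia 21, Lena 39, Hassan 25.
Lena and Hassan advance.
Runoff: Lena is preferred to Hassan by 81 voters; Hassan by 25.
Lena wins the runoff.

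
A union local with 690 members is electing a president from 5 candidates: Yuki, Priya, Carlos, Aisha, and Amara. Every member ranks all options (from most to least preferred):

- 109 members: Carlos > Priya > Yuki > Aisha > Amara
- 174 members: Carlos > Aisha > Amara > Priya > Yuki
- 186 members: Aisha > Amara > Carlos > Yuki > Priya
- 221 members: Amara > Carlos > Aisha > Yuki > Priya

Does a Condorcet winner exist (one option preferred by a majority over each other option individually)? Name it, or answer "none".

none

Checking pairwise contests:
Carlos beats Yuki 690–0.
Yuki beats Priya 407–283.
Amara beats Carlos 407–283.
Carlos beats Aisha 504–186.
Aisha beats Amara 469–221.
Every option loses at least one head-to-head, so there is no Condorcet winner.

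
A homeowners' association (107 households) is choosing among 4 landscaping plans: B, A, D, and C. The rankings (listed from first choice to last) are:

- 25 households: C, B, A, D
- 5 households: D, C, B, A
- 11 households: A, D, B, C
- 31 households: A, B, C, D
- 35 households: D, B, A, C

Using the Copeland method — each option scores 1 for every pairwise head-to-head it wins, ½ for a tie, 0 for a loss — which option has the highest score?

B: beats A, D, and C → score 3.
A: beats D and C; loses to B → score 2.
D: loses to B, A, and C → score 0.
C: beats D; loses to B and A → score 1.
B has the best pairwise record.

B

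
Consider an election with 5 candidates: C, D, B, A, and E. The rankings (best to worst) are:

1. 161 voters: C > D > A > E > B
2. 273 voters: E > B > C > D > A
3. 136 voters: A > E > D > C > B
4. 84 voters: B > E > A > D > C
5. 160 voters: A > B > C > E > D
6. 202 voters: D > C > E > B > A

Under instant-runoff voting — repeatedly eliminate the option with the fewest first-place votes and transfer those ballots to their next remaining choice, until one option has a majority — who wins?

E

Round 1: C 161, D 202, B 84, A 296, E 273. Eliminate B.
Round 2: C 161, D 202, A 296, E 357. Eliminate C.
Round 3: D 363, A 296, E 357. Eliminate A.
Round 4: D 363, E 653. E has a majority.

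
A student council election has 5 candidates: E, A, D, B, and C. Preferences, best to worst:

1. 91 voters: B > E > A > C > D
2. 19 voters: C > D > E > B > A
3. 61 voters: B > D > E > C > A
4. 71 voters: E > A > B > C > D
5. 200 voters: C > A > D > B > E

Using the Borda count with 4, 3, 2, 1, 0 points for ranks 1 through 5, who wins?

E: 91·3 + 19·2 + 61·2 + 71·4 + 200·0 = 717
A: 91·2 + 19·0 + 61·0 + 71·3 + 200·3 = 995
D: 91·0 + 19·3 + 61·3 + 71·0 + 200·2 = 640
B: 91·4 + 19·1 + 61·4 + 71·2 + 200·1 = 969
C: 91·1 + 19·4 + 61·1 + 71·1 + 200·4 = 1099
C has the highest Borda score (1099).

C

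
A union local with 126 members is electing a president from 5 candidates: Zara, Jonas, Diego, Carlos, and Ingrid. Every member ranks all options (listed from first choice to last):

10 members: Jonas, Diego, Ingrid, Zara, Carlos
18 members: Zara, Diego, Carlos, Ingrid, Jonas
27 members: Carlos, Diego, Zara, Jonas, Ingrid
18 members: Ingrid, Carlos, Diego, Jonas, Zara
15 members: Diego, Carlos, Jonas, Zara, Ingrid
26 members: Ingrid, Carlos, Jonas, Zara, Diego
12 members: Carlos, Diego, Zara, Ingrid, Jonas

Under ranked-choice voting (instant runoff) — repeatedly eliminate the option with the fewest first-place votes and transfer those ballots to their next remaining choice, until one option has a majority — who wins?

Diego

Round 1: Zara 18, Jonas 10, Diego 15, Carlos 39, Ingrid 44. Eliminate Jonas.
Round 2: Zara 18, Diego 25, Carlos 39, Ingrid 44. Eliminate Zara.
Round 3: Diego 43, Carlos 39, Ingrid 44. Eliminate Carlos.
Round 4: Diego 82, Ingrid 44. Diego has a majority.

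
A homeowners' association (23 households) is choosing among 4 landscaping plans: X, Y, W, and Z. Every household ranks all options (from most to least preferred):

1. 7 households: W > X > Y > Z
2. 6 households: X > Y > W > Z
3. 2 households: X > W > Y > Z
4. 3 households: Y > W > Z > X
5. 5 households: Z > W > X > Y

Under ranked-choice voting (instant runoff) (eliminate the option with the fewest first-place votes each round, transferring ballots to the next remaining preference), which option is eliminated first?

Y

Round 1: X 8, Y 3, W 7, Z 5. Eliminate Y.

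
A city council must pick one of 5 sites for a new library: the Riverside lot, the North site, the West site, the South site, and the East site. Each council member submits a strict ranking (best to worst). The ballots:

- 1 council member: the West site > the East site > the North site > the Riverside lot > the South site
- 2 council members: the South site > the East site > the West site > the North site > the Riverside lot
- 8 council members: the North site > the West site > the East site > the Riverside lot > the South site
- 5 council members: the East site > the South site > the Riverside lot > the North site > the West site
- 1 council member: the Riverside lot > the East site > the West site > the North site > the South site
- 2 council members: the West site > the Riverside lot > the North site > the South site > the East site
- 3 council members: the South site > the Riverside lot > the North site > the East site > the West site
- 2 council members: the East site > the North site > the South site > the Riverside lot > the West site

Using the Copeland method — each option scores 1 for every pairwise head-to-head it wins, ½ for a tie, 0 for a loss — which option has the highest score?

the Riverside lot: ties the South site; loses to the North site, the West site, and the East site → score 0.5.
the North site: beats the Riverside lot, the West site, the South site, and the East site → score 4.
the West site: beats the Riverside lot; ties the South site; loses to the North site and the East site → score 1.5.
the South site: ties the Riverside lot and the West site; loses to the North site and the East site → score 1.
the East site: beats the Riverside lot, the West site, and the South site; loses to the North site → score 3.
the North site has the best pairwise record.

the North site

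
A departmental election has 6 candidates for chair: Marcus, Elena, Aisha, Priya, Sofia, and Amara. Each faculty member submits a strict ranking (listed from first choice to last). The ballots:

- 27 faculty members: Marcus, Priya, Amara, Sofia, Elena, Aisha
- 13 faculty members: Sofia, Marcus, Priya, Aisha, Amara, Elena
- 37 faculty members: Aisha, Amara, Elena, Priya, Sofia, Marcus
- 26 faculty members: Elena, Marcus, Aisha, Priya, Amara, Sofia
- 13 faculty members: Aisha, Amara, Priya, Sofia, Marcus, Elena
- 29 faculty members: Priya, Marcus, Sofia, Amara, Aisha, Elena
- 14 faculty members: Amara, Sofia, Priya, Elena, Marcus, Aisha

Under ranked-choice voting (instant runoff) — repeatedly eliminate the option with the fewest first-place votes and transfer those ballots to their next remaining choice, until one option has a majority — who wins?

Round 1: Marcus 27, Elena 26, Aisha 50, Priya 29, Sofia 13, Amara 14. Eliminate Sofia.
Round 2: Marcus 40, Elena 26, Aisha 50, Priya 29, Amara 14. Eliminate Amara.
Round 3: Marcus 40, Elena 26, Aisha 50, Priya 43. Eliminate Elena.
Round 4: Marcus 66, Aisha 50, Priya 43. Eliminate Priya.
Round 5: Marcus 109, Aisha 50. Marcus has a majority.

Marcus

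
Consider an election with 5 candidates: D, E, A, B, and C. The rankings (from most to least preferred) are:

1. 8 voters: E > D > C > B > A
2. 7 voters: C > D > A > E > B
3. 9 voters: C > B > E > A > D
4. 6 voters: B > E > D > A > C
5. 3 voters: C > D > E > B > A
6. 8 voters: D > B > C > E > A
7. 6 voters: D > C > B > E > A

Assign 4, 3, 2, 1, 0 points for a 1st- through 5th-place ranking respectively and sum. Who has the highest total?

D: 8·3 + 7·3 + 9·0 + 6·2 + 3·3 + 8·4 + 6·4 = 122
E: 8·4 + 7·1 + 9·2 + 6·3 + 3·2 + 8·1 + 6·1 = 95
A: 8·0 + 7·2 + 9·1 + 6·1 + 3·0 + 8·0 + 6·0 = 29
B: 8·1 + 7·0 + 9·3 + 6·4 + 3·1 + 8·3 + 6·2 = 98
C: 8·2 + 7·4 + 9·4 + 6·0 + 3·4 + 8·2 + 6·3 = 126
C has the highest Borda score (126).

C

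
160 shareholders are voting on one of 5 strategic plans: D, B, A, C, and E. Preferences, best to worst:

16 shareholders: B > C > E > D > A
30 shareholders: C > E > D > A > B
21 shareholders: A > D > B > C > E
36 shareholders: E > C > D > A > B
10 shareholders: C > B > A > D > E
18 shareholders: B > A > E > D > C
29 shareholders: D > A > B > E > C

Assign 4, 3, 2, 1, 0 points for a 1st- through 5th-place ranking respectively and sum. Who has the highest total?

D: 16·1 + 30·2 + 21·3 + 36·2 + 10·1 + 18·1 + 29·4 = 355
B: 16·4 + 30·0 + 21·2 + 36·0 + 10·3 + 18·4 + 29·2 = 266
A: 16·0 + 30·1 + 21·4 + 36·1 + 10·2 + 18·3 + 29·3 = 311
C: 16·3 + 30·4 + 21·1 + 36·3 + 10·4 + 18·0 + 29·0 = 337
E: 16·2 + 30·3 + 21·0 + 36·4 + 10·0 + 18·2 + 29·1 = 331
D has the highest Borda score (355).

D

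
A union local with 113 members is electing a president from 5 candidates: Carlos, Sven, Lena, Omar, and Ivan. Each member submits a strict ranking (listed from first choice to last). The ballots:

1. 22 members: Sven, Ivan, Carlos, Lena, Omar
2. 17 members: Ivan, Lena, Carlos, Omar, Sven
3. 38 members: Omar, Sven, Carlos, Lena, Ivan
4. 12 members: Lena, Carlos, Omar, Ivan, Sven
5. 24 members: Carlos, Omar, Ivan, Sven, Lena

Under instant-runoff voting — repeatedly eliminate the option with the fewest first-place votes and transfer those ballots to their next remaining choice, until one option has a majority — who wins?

Carlos

Round 1: Carlos 24, Sven 22, Lena 12, Omar 38, Ivan 17. Eliminate Lena.
Round 2: Carlos 36, Sven 22, Omar 38, Ivan 17. Eliminate Ivan.
Round 3: Carlos 53, Sven 22, Omar 38. Eliminate Sven.
Round 4: Carlos 75, Omar 38. Carlos has a majority.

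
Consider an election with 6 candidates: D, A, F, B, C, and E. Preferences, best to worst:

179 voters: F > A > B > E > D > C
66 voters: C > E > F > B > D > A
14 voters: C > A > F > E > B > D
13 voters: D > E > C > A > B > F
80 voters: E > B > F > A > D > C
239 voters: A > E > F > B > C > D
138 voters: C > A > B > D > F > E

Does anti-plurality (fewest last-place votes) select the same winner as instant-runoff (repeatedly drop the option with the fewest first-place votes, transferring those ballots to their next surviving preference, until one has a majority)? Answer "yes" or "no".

Anti-plurality — last-place votes: D 253, A 66, F 13, B 0, C 259, E 138. Winner: B.
Instant-runoff — R1 D 13, A 239, F 179, B 0, C 218, E 80 (B out); R2 D 13, A 239, F 179, C 218, E 80 (D out); R3 A 239, F 179, C 218, E 93 (E out); R4 A 239, F 259, C 231 (C out); R5 A 404, F 325 (A winner). Winner: A.
The two methods disagree.

no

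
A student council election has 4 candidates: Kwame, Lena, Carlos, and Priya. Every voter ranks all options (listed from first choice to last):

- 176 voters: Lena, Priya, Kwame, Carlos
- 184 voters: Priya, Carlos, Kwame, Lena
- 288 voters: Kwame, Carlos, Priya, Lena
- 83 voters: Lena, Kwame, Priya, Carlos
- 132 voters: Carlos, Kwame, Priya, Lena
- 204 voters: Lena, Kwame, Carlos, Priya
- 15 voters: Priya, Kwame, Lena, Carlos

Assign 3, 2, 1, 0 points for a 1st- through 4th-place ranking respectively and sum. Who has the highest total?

Kwame: 176·1 + 184·1 + 288·3 + 83·2 + 132·2 + 204·2 + 15·2 = 2092
Lena: 176·3 + 184·0 + 288·0 + 83·3 + 132·0 + 204·3 + 15·1 = 1404
Carlos: 176·0 + 184·2 + 288·2 + 83·0 + 132·3 + 204·1 + 15·0 = 1544
Priya: 176·2 + 184·3 + 288·1 + 83·1 + 132·1 + 204·0 + 15·3 = 1452
Kwame has the highest Borda score (2092).

Kwame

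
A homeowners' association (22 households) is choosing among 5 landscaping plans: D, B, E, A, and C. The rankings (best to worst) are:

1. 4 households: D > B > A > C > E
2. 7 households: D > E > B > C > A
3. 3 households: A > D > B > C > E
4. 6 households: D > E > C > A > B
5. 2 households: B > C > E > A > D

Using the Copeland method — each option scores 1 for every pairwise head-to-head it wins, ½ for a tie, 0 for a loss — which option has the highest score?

D

D: beats B, E, A, and C → score 4.
B: beats A and C; loses to D and E → score 2.
E: beats B, A, and C; loses to D → score 3.
A: loses to D, B, E, and C → score 0.
C: beats A; loses to D, B, and E → score 1.
D has the best pairwise record.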